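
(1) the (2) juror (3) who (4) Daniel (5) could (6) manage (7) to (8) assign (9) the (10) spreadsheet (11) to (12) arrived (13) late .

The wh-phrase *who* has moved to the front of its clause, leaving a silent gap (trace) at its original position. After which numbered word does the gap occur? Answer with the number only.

11

The filler 'who' is interpreted as the object of the preposition 'to' (recipient of 'assign'). Fronting leaves a gap immediately after 'to':
The juror who Daniel could manage to assign the spreadsheet to ___ arrived late.
'to' is word 11.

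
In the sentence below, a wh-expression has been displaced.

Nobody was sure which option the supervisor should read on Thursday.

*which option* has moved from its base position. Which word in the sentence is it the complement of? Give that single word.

read

In situ: The supervisor should read which option on Thursday.
'which option' is the direct object of 'read'. It moves to the left edge, and the trace sits right after 'read':
Nobody was sure which option the supervisor should read ___ on Thursday.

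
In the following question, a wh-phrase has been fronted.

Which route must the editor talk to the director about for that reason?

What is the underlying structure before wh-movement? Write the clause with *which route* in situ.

The editor must talk to the director about which route for that reason.

'which route' functions as the object of the preposition 'about'. Wh-movement fronts it, leaving a gap right after 'about':
Which route must the editor talk to the director about ___ for that reason?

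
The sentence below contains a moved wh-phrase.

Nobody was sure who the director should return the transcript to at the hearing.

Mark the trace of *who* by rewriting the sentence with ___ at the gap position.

Before movement: The director should return the transcript to who at the hearing.
The filler 'who' is interpreted as the object of the preposition 'to' (recipient of 'return'). The gap is right after 'to'.

Nobody was sure who the director should return the transcript to ___ at the hearing.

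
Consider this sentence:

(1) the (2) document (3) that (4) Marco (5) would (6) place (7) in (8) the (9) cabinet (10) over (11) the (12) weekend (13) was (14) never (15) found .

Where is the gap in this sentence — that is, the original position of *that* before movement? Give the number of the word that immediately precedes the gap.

6

'that' is the direct object of 'place'. Wh-movement fronts it, leaving a gap right after 'place':
The document that Marco would place ___ in the cabinet over the weekend was never found.
'place' is word 6.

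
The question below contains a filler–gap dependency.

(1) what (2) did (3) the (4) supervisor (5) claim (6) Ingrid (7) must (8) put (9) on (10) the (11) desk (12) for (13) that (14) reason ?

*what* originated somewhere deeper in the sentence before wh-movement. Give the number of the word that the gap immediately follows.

8

Pre-movement form: The supervisor did claim Ingrid must put what on the desk for that reason.
'what' is the direct object of 'put'. Wh-movement fronts it, leaving a gap right after 'put':
What did the supervisor claim Ingrid must put ___ on the desk for that reason?
'put' is word 8.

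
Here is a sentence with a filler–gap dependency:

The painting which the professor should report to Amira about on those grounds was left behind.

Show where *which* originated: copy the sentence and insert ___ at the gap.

The filler 'which' is interpreted as the object of the preposition 'about'. The gap is right after 'about'.

The painting which the professor should report to Amira about ___ on those grounds was left behind.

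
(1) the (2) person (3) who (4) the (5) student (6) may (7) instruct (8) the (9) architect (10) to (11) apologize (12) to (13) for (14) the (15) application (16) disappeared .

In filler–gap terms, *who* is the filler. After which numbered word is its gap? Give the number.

12

The filler 'who' is interpreted as the object of the preposition 'to'. Fronting leaves a gap immediately after 'to':
The person who the student may instruct the architect to apologize to ___ for the application disappeared.
'to' is word 12.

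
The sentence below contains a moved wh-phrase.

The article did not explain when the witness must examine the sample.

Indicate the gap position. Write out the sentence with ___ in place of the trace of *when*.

The article did not explain when the witness must examine the sample ___.

In situ: The witness must examine the sample when.
'when' is the temporal adjunct. The gap is right after 'sample'.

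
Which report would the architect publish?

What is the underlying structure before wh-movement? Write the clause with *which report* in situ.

The architect would publish which report.

'which report' is the direct object of 'publish'. Wh-movement fronts it, leaving a gap right after 'publish':
Which report would the architect publish ___?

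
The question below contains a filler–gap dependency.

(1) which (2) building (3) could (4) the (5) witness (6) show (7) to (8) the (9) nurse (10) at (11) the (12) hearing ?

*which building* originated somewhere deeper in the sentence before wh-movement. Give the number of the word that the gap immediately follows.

Underlying clause: The witness could show which building to the nurse at the hearing.
'which building' is the direct object of 'show'. Fronting leaves a gap immediately after 'show':
Which building could the witness show ___ to the nurse at the hearing?
'show' is word 6.

6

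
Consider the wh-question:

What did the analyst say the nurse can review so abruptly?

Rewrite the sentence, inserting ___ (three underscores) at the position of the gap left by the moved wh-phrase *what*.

What did the analyst say the nurse can review ___ so abruptly?

Underlying clause: The analyst did say the nurse can review what so abruptly.
'what' functions as the direct object of 'review'. The gap is right after 'review'.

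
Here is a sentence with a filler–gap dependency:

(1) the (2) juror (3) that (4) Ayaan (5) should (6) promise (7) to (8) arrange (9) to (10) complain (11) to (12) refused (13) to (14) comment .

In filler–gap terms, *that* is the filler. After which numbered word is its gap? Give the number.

11

'that' functions as the object of the preposition 'to'. Fronting leaves a gap immediately after 'to':
The juror that Ayaan should promise to arrange to complain to ___ refused to comment.
'to' is word 11.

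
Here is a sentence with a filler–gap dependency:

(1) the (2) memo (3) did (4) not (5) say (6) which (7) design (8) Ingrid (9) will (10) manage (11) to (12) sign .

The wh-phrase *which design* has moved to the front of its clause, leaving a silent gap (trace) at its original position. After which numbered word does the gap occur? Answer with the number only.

In situ: Ingrid will manage to sign which design.
The filler 'which design' is interpreted as the direct object of 'sign'. Wh-movement fronts it, leaving a gap right after 'sign':
The memo did not say which design Ingrid will manage to sign ___.
'sign' is word 12.

12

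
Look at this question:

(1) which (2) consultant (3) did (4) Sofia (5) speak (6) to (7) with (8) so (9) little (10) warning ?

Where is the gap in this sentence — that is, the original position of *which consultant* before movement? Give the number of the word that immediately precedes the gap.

Underlying clause: Sofia did speak to which consultant with so little warning.
'which consultant' is the object of the preposition 'to'. It moves to the left edge, and the trace sits right after 'to':
Which consultant did Sofia speak to ___ with so little warning?
'to' is word 6.

6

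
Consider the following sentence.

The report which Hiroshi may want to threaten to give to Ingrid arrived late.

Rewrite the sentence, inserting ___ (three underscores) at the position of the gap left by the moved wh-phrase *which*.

'which' is the direct object of 'give'. The gap is right after 'give'.

The report which Hiroshi may want to threaten to give ___ to Ingrid arrived late.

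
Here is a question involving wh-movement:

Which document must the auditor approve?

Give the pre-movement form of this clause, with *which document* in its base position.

The filler 'which document' is interpreted as the direct object of 'approve'. Fronting leaves a gap immediately after 'approve':
Which document must the auditor approve ___?

The auditor must approve which document.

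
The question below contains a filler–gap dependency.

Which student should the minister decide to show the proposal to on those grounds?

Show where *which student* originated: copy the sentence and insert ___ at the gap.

Which student should the minister decide to show the proposal to ___ on those grounds?

Pre-movement form: The minister should decide to show the proposal to which student on those grounds.
The filler 'which student' is interpreted as the object of the preposition 'to' (recipient of 'show'). The gap is right after 'to'.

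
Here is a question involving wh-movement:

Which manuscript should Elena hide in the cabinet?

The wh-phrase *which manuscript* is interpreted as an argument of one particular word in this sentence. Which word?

hide

Pre-movement form: Elena should hide which manuscript in the cabinet.
The filler 'which manuscript' is interpreted as the direct object of 'hide'. Fronting leaves a gap immediately after 'hide':
Which manuscript should Elena hide ___ in the cabinet?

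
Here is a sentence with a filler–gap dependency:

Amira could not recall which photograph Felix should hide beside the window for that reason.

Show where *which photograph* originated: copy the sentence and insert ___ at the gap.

Amira could not recall which photograph Felix should hide ___ beside the window for that reason.

In situ: Felix should hide which photograph beside the window for that reason.
'which photograph' functions as the direct object of 'hide'. The gap is right after 'hide'.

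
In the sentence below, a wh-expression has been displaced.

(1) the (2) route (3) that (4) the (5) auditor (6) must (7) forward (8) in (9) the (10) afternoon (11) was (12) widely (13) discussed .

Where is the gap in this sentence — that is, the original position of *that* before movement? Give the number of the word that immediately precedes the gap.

7

'that' functions as the direct object of 'forward'. It moves to the left edge, and the trace sits right after 'forward':
The route that the auditor must forward ___ in the afternoon was widely discussed.
'forward' is word 7.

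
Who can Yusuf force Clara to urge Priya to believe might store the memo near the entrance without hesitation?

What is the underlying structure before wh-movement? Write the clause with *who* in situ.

Yusuf can force Clara to urge Priya to believe who might store the memo near the entrance without hesitation.

'who' functions as the subject of the clause embedded under 'believe'. Wh-movement fronts it, leaving a gap right after 'believe':
Who can Yusuf force Clara to urge Priya to believe ___ might store the memo near the entrance without hesitation?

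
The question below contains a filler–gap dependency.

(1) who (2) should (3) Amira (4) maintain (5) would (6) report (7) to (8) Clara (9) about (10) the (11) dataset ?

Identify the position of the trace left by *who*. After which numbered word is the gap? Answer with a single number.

4

In situ: Amira should maintain who would report to Clara about the dataset.
The filler 'who' is interpreted as the subject of the clause embedded under 'maintain'. It moves to the left edge, and the trace sits right after 'maintain':
Who should Amira maintain ___ would report to Clara about the dataset?
'maintain' is word 4.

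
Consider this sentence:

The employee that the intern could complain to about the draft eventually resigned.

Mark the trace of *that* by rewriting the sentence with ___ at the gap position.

The employee that the intern could complain to ___ about the draft eventually resigned.

'that' is the object of the preposition 'to'. The gap is right after 'to'.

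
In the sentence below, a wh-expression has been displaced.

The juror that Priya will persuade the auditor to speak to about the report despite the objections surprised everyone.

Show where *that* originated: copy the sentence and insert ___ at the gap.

'that' is the object of the preposition 'to'. The gap is right after 'to'.

The juror that Priya will persuade the auditor to speak to ___ about the report despite the objections surprised everyone.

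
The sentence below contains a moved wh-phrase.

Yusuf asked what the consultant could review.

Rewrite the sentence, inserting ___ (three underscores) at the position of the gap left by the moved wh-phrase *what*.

Before movement: The consultant could review what.
'what' functions as the direct object of 'review'. The gap is right after 'review'.

Yusuf asked what the consultant could review ___.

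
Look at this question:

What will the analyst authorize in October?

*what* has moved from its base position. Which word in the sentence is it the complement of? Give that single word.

Pre-movement form: The analyst will authorize what in October.
'what' is the direct object of 'authorize'. Wh-movement fronts it, leaving a gap right after 'authorize':
What will the analyst authorize ___ in October?

authorize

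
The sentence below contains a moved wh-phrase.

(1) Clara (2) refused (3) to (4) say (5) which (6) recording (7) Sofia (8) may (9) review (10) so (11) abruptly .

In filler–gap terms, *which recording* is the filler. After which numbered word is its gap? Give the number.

Before movement: Sofia may review which recording so abruptly.
'which recording' is the direct object of 'review'. Wh-movement fronts it, leaving a gap right after 'review':
Clara refused to say which recording Sofia may review ___ so abruptly.
'review' is word 9.

9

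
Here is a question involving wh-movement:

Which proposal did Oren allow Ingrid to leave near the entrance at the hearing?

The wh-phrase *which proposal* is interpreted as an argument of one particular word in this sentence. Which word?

leave

Pre-movement form: Oren did allow Ingrid to leave which proposal near the entrance at the hearing.
The filler 'which proposal' is interpreted as the direct object of 'leave'. Fronting leaves a gap immediately after 'leave':
Which proposal did Oren allow Ingrid to leave ___ near the entrance at the hearing?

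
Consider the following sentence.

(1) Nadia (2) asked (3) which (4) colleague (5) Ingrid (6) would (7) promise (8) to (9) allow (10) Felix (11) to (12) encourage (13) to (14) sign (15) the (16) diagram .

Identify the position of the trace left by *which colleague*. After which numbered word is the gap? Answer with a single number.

Before movement: Ingrid would promise to allow Felix to encourage which colleague to sign the diagram.
'which colleague' functions as the direct object of 'encourage'. It moves to the left edge, and the trace sits right after 'encourage':
Nadia asked which colleague Ingrid would promise to allow Felix to encourage ___ to sign the diagram.
'encourage' is word 12.

12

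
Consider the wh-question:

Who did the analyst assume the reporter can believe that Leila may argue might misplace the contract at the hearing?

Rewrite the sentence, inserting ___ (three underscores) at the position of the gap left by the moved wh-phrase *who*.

In situ: The analyst did assume the reporter can believe that Leila may argue who might misplace the contract at the hearing.
The filler 'who' is interpreted as the subject of the clause embedded under 'argue'. The gap is right after 'argue'.

Who did the analyst assume the reporter can believe that Leila may argue ___ might misplace the contract at the hearing?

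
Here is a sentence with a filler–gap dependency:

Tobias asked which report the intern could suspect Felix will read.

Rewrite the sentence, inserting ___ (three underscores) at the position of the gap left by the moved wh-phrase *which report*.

Tobias asked which report the intern could suspect Felix will read ___.

Underlying clause: The intern could suspect Felix will read which report.
'which report' is the direct object of 'read'. The gap is right after 'read'.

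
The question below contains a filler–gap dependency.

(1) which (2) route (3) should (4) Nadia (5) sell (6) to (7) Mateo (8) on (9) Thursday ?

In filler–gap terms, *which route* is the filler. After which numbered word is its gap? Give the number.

5

Pre-movement form: Nadia should sell which route to Mateo on Thursday.
'which route' is the direct object of 'sell'. Wh-movement fronts it, leaving a gap right after 'sell':
Which route should Nadia sell ___ to Mateo on Thursday?
'sell' is word 5.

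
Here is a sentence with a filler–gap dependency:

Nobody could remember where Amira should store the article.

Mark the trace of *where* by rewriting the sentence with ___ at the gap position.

Underlying clause: Amira should store the article where.
The filler 'where' is interpreted as the locative complement of 'store'. The gap is right after 'article'.

Nobody could remember where Amira should store the article ___.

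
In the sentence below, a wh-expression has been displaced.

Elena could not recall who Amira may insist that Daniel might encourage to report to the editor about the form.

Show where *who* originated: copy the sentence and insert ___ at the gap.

Elena could not recall who Amira may insist that Daniel might encourage ___ to report to the editor about the form.

Pre-movement form: Amira may insist that Daniel might encourage who to report to the editor about the form.
The filler 'who' is interpreted as the direct object of 'encourage'. The gap is right after 'encourage'.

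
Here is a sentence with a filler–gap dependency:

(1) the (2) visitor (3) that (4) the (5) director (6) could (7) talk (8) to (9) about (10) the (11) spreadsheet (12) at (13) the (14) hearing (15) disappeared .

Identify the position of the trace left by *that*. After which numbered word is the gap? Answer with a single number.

8

The filler 'that' is interpreted as the object of the preposition 'to'. Wh-movement fronts it, leaving a gap right after 'to':
The visitor that the director could talk to ___ about the spreadsheet at the hearing disappeared.
'to' is word 8.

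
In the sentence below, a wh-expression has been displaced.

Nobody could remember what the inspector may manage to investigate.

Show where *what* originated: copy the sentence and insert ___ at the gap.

Underlying clause: The inspector may manage to investigate what.
'what' functions as the direct object of 'investigate'. The gap is right after 'investigate'.

Nobody could remember what the inspector may manage to investigate ___.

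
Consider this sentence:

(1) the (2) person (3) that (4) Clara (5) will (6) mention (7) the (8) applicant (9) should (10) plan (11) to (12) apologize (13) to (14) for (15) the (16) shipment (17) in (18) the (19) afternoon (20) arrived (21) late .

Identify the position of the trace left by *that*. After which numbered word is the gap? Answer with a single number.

13

'that' functions as the object of the preposition 'to'. Fronting leaves a gap immediately after 'to':
The person that Clara will mention the applicant should plan to apologize to ___ for the shipment in the afternoon arrived late.
'to' is word 13.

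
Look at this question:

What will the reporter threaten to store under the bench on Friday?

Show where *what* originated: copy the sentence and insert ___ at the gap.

What will the reporter threaten to store ___ under the bench on Friday?

Before movement: The reporter will threaten to store what under the bench on Friday.
The filler 'what' is interpreted as the direct object of 'store'. The gap is right after 'store'.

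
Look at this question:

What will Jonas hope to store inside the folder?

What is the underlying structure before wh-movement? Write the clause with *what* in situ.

Jonas will hope to store what inside the folder.

'what' functions as the direct object of 'store'. It moves to the left edge, and the trace sits right after 'store':
What will Jonas hope to store ___ inside the folder?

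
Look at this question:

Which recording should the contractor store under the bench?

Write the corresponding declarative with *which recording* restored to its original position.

'which recording' is the direct object of 'store'. Fronting leaves a gap immediately after 'store':
Which recording should the contractor store ___ under the bench?

The contractor should store which recording under the bench.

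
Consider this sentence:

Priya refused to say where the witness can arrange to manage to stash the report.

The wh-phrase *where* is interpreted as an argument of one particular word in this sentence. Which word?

stash

In situ: The witness can arrange to manage to stash the report where.
The filler 'where' is interpreted as the locative complement of 'stash'. Wh-movement fronts it, leaving a gap right after 'report':
Priya refused to say where the witness can arrange to manage to stash the report ___.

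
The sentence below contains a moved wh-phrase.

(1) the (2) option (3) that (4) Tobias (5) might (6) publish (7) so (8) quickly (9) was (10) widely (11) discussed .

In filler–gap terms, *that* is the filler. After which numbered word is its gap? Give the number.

The filler 'that' is interpreted as the direct object of 'publish'. Wh-movement fronts it, leaving a gap right after 'publish':
The option that Tobias might publish ___ so quickly was widely discussed.
'publish' is word 6.

6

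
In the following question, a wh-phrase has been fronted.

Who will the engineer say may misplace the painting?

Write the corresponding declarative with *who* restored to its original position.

The filler 'who' is interpreted as the subject of the clause embedded under 'say'. Wh-movement fronts it, leaving a gap right after 'say':
Who will the engineer say ___ may misplace the painting?

The engineer will say who may misplace the painting.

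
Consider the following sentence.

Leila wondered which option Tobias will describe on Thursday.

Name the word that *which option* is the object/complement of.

describe

Before movement: Tobias will describe which option on Thursday.
The filler 'which option' is interpreted as the direct object of 'describe'. It moves to the left edge, and the trace sits right after 'describe':
Leila wondered which option Tobias will describe ___ on Thursday.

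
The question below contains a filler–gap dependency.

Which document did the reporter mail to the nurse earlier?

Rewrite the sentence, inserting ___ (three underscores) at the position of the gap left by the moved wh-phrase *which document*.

Before movement: The reporter did mail which document to the nurse earlier.
'which document' is the direct object of 'mail'. The gap is right after 'mail'.

Which document did the reporter mail ___ to the nurse earlier?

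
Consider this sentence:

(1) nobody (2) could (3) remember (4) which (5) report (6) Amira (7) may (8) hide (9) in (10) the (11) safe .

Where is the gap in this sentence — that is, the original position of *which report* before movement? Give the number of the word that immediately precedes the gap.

8

Underlying clause: Amira may hide which report in the safe.
'which report' is the direct object of 'hide'. Wh-movement fronts it, leaving a gap right after 'hide':
Nobody could remember which report Amira may hide ___ in the safe.
'hide' is word 8.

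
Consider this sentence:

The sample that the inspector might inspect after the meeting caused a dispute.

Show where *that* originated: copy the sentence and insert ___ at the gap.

The sample that the inspector might inspect ___ after the meeting caused a dispute.

'that' functions as the direct object of 'inspect'. The gap is right after 'inspect'.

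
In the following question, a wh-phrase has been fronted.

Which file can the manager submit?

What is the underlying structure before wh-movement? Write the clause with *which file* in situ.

The manager can submit which file.

'which file' is the direct object of 'submit'. It moves to the left edge, and the trace sits right after 'submit':
Which file can the manager submit ___?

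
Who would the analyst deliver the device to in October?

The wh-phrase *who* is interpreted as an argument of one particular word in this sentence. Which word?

to

Underlying clause: The analyst would deliver the device to who in October.
'who' functions as the object of the preposition 'to' (recipient of 'deliver'). Fronting leaves a gap immediately after 'to':
Who would the analyst deliver the device to ___ in October?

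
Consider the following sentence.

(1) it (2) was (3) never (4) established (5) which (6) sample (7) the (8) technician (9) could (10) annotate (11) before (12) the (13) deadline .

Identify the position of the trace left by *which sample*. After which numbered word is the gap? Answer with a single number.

10

In situ: The technician could annotate which sample before the deadline.
'which sample' functions as the direct object of 'annotate'. It moves to the left edge, and the trace sits right after 'annotate':
It was never established which sample the technician could annotate ___ before the deadline.
'annotate' is word 10.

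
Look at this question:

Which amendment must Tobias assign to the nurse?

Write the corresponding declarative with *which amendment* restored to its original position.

Tobias must assign which amendment to the nurse.

'which amendment' is the direct object of 'assign'. Wh-movement fronts it, leaving a gap right after 'assign':
Which amendment must Tobias assign ___ to the nurse?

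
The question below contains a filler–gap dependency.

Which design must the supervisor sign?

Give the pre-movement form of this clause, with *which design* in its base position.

'which design' is the direct object of 'sign'. Wh-movement fronts it, leaving a gap right after 'sign':
Which design must the supervisor sign ___?

The supervisor must sign which design.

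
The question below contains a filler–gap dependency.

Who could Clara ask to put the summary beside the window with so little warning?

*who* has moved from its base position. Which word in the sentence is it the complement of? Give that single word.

Pre-movement form: Clara could ask who to put the summary beside the window with so little warning.
'who' is the direct object of 'ask'. Fronting leaves a gap immediately after 'ask':
Who could Clara ask ___ to put the summary beside the window with so little warning?

ask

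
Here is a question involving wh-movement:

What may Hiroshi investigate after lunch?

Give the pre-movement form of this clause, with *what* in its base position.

Hiroshi may investigate what after lunch.

The filler 'what' is interpreted as the direct object of 'investigate'. It moves to the left edge, and the trace sits right after 'investigate':
What may Hiroshi investigate ___ after lunch?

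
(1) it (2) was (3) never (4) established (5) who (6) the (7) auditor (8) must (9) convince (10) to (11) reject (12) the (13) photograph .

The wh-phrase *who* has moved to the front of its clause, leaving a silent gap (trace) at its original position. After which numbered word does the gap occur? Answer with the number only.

Before movement: The auditor must convince who to reject the photograph.
'who' is the direct object of 'convince'. Fronting leaves a gap immediately after 'convince':
It was never established who the auditor must convince ___ to reject the photograph.
'convince' is word 9.

9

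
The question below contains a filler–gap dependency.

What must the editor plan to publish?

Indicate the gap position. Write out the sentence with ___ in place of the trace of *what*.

What must the editor plan to publish ___?

Before movement: The editor must plan to publish what.
'what' functions as the direct object of 'publish'. The gap is right after 'publish'.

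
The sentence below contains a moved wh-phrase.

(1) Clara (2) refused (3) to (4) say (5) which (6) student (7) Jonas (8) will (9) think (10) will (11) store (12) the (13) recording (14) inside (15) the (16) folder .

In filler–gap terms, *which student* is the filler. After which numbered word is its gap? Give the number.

In situ: Jonas will think which student will store the recording inside the folder.
'which student' is the subject of the clause embedded under 'think'. Wh-movement fronts it, leaving a gap right after 'think':
Clara refused to say which student Jonas will think ___ will store the recording inside the folder.
'think' is word 9.

9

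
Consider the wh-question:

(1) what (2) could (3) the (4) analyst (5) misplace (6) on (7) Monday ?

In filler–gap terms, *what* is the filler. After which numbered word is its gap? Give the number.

Pre-movement form: The analyst could misplace what on Monday.
'what' is the direct object of 'misplace'. Fronting leaves a gap immediately after 'misplace':
What could the analyst misplace ___ on Monday?
'misplace' is word 5.

5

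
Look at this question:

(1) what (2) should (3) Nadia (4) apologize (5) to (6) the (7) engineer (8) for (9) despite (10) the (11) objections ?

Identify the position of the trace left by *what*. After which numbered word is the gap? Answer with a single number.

8

In situ: Nadia should apologize to the engineer for what despite the objections.
'what' is the object of the preposition 'for'. Wh-movement fronts it, leaving a gap right after 'for':
What should Nadia apologize to the engineer for ___ despite the objections?
'for' is word 8.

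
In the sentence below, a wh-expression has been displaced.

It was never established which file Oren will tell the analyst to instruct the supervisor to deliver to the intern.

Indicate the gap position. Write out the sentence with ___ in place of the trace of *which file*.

It was never established which file Oren will tell the analyst to instruct the supervisor to deliver ___ to the intern.

Pre-movement form: Oren will tell the analyst to instruct the supervisor to deliver which file to the intern.
The filler 'which file' is interpreted as the direct object of 'deliver'. The gap is right after 'deliver'.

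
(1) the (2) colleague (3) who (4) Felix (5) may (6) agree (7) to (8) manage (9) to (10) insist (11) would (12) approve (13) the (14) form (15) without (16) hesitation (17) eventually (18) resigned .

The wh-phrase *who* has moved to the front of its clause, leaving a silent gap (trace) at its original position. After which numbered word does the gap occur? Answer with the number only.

10

'who' functions as the subject of the clause embedded under 'insist'. It moves to the left edge, and the trace sits right after 'insist':
The colleague who Felix may agree to manage to insist ___ would approve the form without hesitation eventually resigned.
'insist' is word 10.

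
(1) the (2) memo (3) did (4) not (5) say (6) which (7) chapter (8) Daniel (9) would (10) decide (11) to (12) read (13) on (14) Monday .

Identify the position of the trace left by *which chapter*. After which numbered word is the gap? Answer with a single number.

Before movement: Daniel would decide to read which chapter on Monday.
The filler 'which chapter' is interpreted as the direct object of 'read'. It moves to the left edge, and the trace sits right after 'read':
The memo did not say which chapter Daniel would decide to read ___ on Monday.
'read' is word 12.

12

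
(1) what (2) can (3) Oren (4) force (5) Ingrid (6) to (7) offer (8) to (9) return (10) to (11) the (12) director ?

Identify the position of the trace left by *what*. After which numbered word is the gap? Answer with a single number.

Before movement: Oren can force Ingrid to offer to return what to the director.
The filler 'what' is interpreted as the direct object of 'return'. It moves to the left edge, and the trace sits right after 'return':
What can Oren force Ingrid to offer to return ___ to the director?
'return' is word 9.

9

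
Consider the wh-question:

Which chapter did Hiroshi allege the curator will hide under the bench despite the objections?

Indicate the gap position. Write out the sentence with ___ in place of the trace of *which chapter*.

In situ: Hiroshi did allege the curator will hide which chapter under the bench despite the objections.
'which chapter' functions as the direct object of 'hide'. The gap is right after 'hide'.

Which chapter did Hiroshi allege the curator will hide ___ under the bench despite the objections?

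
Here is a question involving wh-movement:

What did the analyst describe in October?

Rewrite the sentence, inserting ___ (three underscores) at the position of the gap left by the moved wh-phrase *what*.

What did the analyst describe ___ in October?

Before movement: The analyst did describe what in October.
'what' functions as the direct object of 'describe'. The gap is right after 'describe'.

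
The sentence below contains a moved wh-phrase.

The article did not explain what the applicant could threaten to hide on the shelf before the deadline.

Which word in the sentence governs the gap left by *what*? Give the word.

hide

In situ: The applicant could threaten to hide what on the shelf before the deadline.
'what' functions as the direct object of 'hide'. Wh-movement fronts it, leaving a gap right after 'hide':
The article did not explain what the applicant could threaten to hide ___ on the shelf before the deadline.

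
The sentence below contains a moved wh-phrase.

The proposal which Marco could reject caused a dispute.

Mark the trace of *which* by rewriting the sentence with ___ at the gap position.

The filler 'which' is interpreted as the direct object of 'reject'. The gap is right after 'reject'.

The proposal which Marco could reject ___ caused a dispute.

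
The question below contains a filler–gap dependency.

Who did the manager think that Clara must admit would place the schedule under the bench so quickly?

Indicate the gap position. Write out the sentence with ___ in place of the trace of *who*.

Who did the manager think that Clara must admit ___ would place the schedule under the bench so quickly?

Pre-movement form: The manager did think that Clara must admit who would place the schedule under the bench so quickly.
'who' functions as the subject of the clause embedded under 'admit'. The gap is right after 'admit'.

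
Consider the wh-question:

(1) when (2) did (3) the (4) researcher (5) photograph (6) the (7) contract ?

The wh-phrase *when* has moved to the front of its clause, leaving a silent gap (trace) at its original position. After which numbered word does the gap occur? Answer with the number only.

7

In situ: The researcher did photograph the contract when.
The filler 'when' is interpreted as the temporal adjunct. Wh-movement fronts it, leaving a gap right after 'contract':
When did the researcher photograph the contract ___?
'contract' is word 7.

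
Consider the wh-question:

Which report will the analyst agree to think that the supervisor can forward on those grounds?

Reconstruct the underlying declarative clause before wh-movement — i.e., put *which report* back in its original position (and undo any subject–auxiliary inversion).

'which report' is the direct object of 'forward'. It moves to the left edge, and the trace sits right after 'forward':
Which report will the analyst agree to think that the supervisor can forward ___ on those grounds?

The analyst will agree to think that the supervisor can forward which report on those grounds.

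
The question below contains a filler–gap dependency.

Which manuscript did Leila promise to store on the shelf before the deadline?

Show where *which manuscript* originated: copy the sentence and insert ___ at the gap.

Which manuscript did Leila promise to store ___ on the shelf before the deadline?

Before movement: Leila did promise to store which manuscript on the shelf before the deadline.
'which manuscript' is the direct object of 'store'. The gap is right after 'store'.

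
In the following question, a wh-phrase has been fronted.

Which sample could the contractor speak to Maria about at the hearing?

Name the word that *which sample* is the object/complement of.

Underlying clause: The contractor could speak to Maria about which sample at the hearing.
'which sample' functions as the object of the preposition 'about'. Wh-movement fronts it, leaving a gap right after 'about':
Which sample could the contractor speak to Maria about ___ at the hearing?

about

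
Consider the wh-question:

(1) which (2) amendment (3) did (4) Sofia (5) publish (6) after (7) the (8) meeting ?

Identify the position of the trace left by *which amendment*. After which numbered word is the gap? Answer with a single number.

Underlying clause: Sofia did publish which amendment after the meeting.
'which amendment' functions as the direct object of 'publish'. It moves to the left edge, and the trace sits right after 'publish':
Which amendment did Sofia publish ___ after the meeting?
'publish' is word 5.

5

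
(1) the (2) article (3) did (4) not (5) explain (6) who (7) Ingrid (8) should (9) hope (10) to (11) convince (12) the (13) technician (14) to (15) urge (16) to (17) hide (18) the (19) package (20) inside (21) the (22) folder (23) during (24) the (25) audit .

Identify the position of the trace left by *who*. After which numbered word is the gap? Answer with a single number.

In situ: Ingrid should hope to convince the technician to urge who to hide the package inside the folder during the audit.
The filler 'who' is interpreted as the direct object of 'urge'. Fronting leaves a gap immediately after 'urge':
The article did not explain who Ingrid should hope to convince the technician to urge ___ to hide the package inside the folder during the audit.
'urge' is word 15.

15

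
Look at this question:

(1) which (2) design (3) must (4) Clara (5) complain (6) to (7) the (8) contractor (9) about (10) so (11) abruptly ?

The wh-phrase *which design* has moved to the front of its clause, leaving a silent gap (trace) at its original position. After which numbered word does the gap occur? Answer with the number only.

Underlying clause: Clara must complain to the contractor about which design so abruptly.
'which design' is the object of the preposition 'about'. Fronting leaves a gap immediately after 'about':
Which design must Clara complain to the contractor about ___ so abruptly?
'about' is word 9.

9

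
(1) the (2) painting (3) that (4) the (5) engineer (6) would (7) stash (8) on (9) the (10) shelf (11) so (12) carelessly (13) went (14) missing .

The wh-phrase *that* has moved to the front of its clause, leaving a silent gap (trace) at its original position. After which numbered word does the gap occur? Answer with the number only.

7

'that' is the direct object of 'stash'. Fronting leaves a gap immediately after 'stash':
The painting that the engineer would stash ___ on the shelf so carelessly went missing.
'stash' is word 7.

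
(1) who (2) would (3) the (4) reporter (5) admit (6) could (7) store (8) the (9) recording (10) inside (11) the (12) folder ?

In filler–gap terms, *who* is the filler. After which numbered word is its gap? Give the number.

In situ: The reporter would admit who could store the recording inside the folder.
The filler 'who' is interpreted as the subject of the clause embedded under 'admit'. It moves to the left edge, and the trace sits right after 'admit':
Who would the reporter admit ___ could store the recording inside the folder?
'admit' is word 5.

5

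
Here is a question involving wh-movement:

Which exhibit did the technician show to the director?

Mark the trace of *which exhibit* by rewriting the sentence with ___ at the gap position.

Which exhibit did the technician show ___ to the director?

Before movement: The technician did show which exhibit to the director.
The filler 'which exhibit' is interpreted as the direct object of 'show'. The gap is right after 'show'.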